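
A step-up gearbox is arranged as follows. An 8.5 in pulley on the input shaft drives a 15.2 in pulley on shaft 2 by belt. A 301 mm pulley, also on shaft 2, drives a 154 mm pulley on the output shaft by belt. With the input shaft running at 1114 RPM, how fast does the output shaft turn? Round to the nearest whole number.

the input shaft → shaft 2 (belt, 15.2/8.5): 1114 ÷ 1.7882 = 622.96 RPM
shaft 2 → the output shaft (belt, 154/301): 622.96 ÷ 0.51163 = 1217.6 RPM

1218 RPM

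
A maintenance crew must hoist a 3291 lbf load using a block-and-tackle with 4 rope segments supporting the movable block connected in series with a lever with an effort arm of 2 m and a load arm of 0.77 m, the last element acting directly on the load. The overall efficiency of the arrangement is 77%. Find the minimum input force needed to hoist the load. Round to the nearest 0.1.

Block-and-tackle MA = number of supporting rope parts = 4.
Lever MA = effort arm / load arm = 2/0.77 = 2.5974.
Combined ideal MA = 4 × 2.5974 = 10.39.
Actual MA = 10.39 × 0.77 = 8.
Effort = load / actual MA = 3291 / 8 = 411.38 lbf.

411.4 lbf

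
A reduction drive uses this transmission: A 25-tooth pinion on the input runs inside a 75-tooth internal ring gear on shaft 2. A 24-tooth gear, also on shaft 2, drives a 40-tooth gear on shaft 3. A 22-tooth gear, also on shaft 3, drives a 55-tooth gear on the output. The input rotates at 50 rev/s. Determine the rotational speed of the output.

the input → shaft 2 (internal gear, 75/25): 50 ÷ 3 = 16.667 rev/s
shaft 2 → shaft 3 (gear mesh, 40/24): 16.667 ÷ 1.6667 = 10 rev/s
shaft 3 → the output (gear mesh, 55/22): 10 ÷ 2.5 = 4 rev/s

4 rev/s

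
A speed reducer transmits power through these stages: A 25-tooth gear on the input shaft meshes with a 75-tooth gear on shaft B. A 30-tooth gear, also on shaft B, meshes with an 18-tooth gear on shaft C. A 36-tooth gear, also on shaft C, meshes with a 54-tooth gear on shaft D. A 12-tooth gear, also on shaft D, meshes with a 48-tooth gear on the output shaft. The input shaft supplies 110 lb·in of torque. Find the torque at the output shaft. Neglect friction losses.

gear mesh 75/25 = 3 → τ = 110·3 = 330 lb·in
gear mesh 18/30 = 0.6 → τ = 330·0.6 = 198 lb·in
gear mesh 54/36 = 1.5 → τ = 198·1.5 = 297 lb·in
gear mesh 48/12 = 4 → τ = 297·4 = 1188 lb·in

1188 lb·in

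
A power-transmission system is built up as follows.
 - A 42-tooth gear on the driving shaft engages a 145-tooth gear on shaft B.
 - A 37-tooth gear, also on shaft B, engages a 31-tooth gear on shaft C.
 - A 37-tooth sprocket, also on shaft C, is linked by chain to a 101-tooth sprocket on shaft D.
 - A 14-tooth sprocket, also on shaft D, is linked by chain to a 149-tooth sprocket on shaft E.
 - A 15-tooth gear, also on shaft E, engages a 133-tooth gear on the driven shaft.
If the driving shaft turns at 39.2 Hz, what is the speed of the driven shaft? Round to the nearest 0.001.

Gear mesh: ratio = 145/42 = 3.4524, so shaft B turns at 39.2 / 3.4524 = 11.354 Hz.
Gear mesh: ratio = 31/37 = 0.83784, so shaft C turns at 11.354 / 0.83784 = 13.552 Hz.
Chain: ratio = 101/37 = 2.7297, so shaft D turns at 13.552 / 2.7297 = 4.9646 Hz.
Chain: ratio = 149/14 = 10.643, so shaft E turns at 4.9646 / 10.643 = 0.46648 Hz.
Gear mesh: ratio = 133/15 = 8.8667, so the driven shaft turns at 0.46648 / 8.8667 = 0.05261 Hz.

0.053 Hz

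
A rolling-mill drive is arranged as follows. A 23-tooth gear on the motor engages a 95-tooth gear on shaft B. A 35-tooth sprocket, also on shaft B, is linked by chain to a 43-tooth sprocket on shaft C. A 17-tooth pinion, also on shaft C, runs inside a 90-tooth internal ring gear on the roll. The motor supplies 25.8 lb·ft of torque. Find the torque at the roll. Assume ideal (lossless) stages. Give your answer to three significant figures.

After the gear mesh (95/23): 25.8 × 4.1304 = 106.57 lb·ft
After the chain (43/35): 106.57 × 1.2286 = 130.92 lb·ft
After the internal gear (90/17): 130.92 × 5.2941 = 693.12 lb·ft

693 lb·ft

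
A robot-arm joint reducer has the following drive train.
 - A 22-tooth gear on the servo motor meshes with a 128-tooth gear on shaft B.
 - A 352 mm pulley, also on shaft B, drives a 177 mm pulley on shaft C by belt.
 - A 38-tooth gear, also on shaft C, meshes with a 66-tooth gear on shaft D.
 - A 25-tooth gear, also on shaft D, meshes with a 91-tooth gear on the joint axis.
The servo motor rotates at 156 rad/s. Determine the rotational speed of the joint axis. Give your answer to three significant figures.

8.43 rad/s

Gear mesh: ratio = 128/22 = 5.8182, so shaft B turns at 156 / 5.8182 = 26.812 rad/s.
Belt: ratio = 177/352 = 0.50284, so shaft C turns at 26.812 / 0.50284 = 53.322 rad/s.
Gear mesh: ratio = 66/38 = 1.7368, so shaft D turns at 53.322 / 1.7368 = 30.701 rad/s.
Gear mesh: ratio = 91/25 = 3.64, so the joint axis turns at 30.701 / 3.64 = 8.4342 rad/s.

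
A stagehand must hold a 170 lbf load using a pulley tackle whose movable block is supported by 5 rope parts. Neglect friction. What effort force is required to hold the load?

Block-and-tackle MA = number of supporting rope parts = 5.
Effort = load / MA = 170 / 5 = 34 lbf.

34 lbf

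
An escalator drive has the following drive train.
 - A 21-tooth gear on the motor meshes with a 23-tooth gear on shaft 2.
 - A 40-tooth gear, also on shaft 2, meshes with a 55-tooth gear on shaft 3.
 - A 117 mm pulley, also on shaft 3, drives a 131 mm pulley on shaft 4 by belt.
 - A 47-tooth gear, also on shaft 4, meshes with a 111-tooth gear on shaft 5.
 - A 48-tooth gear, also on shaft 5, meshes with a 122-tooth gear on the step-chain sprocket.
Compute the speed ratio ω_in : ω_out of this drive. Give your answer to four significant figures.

Each stage contributes driven/driver: gear mesh 23/21 = 1.0952, gear mesh 55/40 = 1.375, belt 131/117 = 1.1197, gear mesh 111/47 = 2.3617, gear mesh 122/48 = 2.5417.
Overall: 1.0952 × 1.375 × 1.1197 × 2.3617 × 2.5417 = 10.121.

10.12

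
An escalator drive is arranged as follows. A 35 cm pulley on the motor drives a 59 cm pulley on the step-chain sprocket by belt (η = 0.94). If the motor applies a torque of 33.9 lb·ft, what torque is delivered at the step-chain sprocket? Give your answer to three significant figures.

53.7 lb·ft

Belt: ratio = 59/35 = 1.6857; torque at the step-chain sprocket = 33.9 × 1.6857 × 0.94 = 53.717 lb·ft.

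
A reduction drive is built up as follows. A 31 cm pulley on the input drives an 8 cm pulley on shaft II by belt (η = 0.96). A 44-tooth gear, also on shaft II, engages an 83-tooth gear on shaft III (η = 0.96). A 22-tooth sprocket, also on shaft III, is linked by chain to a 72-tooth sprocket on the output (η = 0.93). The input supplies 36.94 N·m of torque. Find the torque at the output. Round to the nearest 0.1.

50.4 N·m

After the belt (8/31): 36.94 × 0.25806 × 0.96 = 9.1516 N·m
After the gear mesh (83/44): 9.1516 × 1.8864 × 0.96 = 16.573 N·m
After the chain (72/22): 16.573 × 3.2727 × 0.93 = 50.441 N·m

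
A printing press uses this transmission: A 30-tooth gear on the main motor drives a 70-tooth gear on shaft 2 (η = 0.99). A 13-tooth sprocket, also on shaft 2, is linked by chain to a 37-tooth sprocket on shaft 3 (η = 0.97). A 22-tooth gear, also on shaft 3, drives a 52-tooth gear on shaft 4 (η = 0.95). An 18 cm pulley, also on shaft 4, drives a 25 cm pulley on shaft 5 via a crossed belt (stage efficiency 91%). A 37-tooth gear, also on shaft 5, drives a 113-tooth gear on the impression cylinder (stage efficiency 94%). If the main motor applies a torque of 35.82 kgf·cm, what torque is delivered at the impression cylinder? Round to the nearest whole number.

After the gear mesh (70/30): 35.82 × 2.3333 × 0.99 = 82.744 kgf·cm
After the chain (37/13): 82.744 × 2.8462 × 0.97 = 228.44 kgf·cm
After the gear mesh (52/22): 228.44 × 2.3636 × 0.95 = 512.95 kgf·cm
After the belt (25/18): 512.95 × 1.3889 × 0.91 = 648.31 kgf·cm
After the gear mesh (113/37): 648.31 × 3.0541 × 0.94 = 1861.2 kgf·cm

1861 kgf·cm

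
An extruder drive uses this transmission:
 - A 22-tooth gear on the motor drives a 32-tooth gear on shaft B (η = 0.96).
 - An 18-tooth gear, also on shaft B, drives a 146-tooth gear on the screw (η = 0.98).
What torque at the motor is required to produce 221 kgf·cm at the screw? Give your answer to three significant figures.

19.9 kgf·cm

Overall ratio R = 1.4545 × 8.1111 = 11.798; overall efficiency η = 0.96 × 0.98 = 0.9408.
Input torque = output torque / (R × η) = 221 / (11.798 × 0.9408) = 19.911 kgf·cm.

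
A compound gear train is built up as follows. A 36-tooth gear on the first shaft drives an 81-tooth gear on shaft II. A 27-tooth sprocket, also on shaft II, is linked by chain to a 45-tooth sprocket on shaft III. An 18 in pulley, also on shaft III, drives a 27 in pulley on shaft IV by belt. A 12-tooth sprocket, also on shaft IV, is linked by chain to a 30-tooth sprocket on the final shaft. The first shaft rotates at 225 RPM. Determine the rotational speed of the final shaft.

16 RPM

gear mesh 81/36 = 2.25 → 225/2.25 = 100 RPM
chain 45/27 = 1.6667 → 100/1.6667 = 60 RPM
belt 27/18 = 1.5 → 60/1.5 = 40 RPM
chain 30/12 = 2.5 → 40/2.5 = 16 RPM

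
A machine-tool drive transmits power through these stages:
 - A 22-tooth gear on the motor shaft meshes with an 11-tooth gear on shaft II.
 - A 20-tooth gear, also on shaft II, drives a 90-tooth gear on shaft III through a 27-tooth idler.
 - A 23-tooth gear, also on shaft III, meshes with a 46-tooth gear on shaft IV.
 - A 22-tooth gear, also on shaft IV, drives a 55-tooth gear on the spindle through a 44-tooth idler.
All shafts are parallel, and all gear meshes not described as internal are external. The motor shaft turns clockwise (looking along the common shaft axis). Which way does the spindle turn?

clockwise

the motor shaft → shaft II: external mesh, 1 reversal → CCW.
shaft II → shaft III: driver → idler → driven is 2 external meshes, 2 reversals → CCW.
shaft III → shaft IV: external mesh, 1 reversal → CW.
shaft IV → the spindle: driver → idler → driven is 2 external meshes, 2 reversals → CW.
6 reversals in total — an even number — so the spindle turns the same way as the motor shaft.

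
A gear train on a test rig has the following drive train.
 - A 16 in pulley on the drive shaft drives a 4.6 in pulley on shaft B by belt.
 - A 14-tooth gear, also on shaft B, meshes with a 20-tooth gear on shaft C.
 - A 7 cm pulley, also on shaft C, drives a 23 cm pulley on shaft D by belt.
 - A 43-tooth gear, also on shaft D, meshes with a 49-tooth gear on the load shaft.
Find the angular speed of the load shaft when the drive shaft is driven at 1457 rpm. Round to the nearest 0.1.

947.5 rpm

belt 4.6/16 = 0.2875 → 1457/0.2875 = 5067.8 rpm
gear mesh 20/14 = 1.4286 → 5067.8/1.4286 = 3547.5 rpm
belt 23/7 = 3.2857 → 3547.5/3.2857 = 1079.7 rpm
gear mesh 49/43 = 1.1395 → 1079.7/1.1395 = 947.46 rpm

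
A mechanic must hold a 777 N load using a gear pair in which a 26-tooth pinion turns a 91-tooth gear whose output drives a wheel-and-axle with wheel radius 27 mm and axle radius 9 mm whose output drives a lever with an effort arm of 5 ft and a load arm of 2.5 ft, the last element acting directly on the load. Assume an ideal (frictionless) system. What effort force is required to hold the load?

37 N

Gear pair MA = 91/26 = 3.5.
Wheel-and-axle MA = R/r = 27/9 = 3.
Lever MA = effort arm / load arm = 5/2.5 = 2.
Combined ideal MA = 3.5 × 3 × 2 = 21.
Effort = load / MA = 777 / 21 = 37 N.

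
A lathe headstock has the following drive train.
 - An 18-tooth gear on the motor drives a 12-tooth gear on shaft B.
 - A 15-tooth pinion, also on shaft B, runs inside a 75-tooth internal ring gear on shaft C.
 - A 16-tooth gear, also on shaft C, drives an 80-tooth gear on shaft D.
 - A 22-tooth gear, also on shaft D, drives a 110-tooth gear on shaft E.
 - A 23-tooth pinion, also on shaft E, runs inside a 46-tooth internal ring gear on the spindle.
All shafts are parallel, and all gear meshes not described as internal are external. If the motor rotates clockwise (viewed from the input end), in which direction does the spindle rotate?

the motor → shaft B: external mesh, 1 reversal → CCW.
shaft B → shaft C: internal mesh, same direction → CCW.
shaft C → shaft D: external mesh, 1 reversal → CW.
shaft D → shaft E: external mesh, 1 reversal → CCW.
shaft E → the spindle: internal mesh, same direction → CCW.
3 reversals in total — an odd number — so the spindle turns opposite to the motor.

anticlockwise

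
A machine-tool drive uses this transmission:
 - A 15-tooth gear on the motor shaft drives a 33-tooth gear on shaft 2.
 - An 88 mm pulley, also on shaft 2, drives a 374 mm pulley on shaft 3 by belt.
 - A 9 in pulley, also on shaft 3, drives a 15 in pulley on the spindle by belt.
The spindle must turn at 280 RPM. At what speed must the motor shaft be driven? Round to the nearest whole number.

4363 RPM

Overall ratio R = 2.2 × 4.25 × 1.6667 = 15.583.
Required input speed = output speed × R = 280 × 15.583 = 4363.3 RPM.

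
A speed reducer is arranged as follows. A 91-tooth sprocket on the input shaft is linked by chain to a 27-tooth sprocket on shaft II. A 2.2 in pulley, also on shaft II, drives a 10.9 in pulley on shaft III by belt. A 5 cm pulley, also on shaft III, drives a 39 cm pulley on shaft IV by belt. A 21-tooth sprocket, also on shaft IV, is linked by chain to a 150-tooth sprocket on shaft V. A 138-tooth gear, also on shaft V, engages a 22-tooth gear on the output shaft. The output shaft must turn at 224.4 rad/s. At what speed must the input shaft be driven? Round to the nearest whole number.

2930 rad/s

Overall ratio R = 0.2967 × 4.9545 × 7.8 × 7.1429 × 0.15942 = 13.057.
Required input speed = output speed × R = 224.4 × 13.057 = 2929.9 rad/s.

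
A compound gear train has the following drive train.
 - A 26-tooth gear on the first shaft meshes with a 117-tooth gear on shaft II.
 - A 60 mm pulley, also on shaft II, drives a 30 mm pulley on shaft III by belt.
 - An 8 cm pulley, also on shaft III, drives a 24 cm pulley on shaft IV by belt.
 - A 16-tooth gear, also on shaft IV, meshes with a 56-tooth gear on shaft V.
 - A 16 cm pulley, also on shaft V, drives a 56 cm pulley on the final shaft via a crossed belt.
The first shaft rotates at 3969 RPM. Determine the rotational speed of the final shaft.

48 RPM

the first shaft → shaft II (gear mesh, 117/26): 3969 ÷ 4.5 = 882 RPM
shaft II → shaft III (belt, 30/60): 882 ÷ 0.5 = 1764 RPM
shaft III → shaft IV (belt, 24/8): 1764 ÷ 3 = 588 RPM
shaft IV → shaft V (gear mesh, 56/16): 588 ÷ 3.5 = 168 RPM
shaft V → the final shaft (belt, 56/16): 168 ÷ 3.5 = 48 RPM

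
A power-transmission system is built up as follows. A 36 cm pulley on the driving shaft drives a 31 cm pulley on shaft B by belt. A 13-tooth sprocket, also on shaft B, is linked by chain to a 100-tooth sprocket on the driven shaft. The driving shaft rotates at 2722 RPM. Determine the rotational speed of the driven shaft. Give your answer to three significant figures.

belt 31/36 = 0.86111 → 2722/0.86111 = 3161 RPM
chain 100/13 = 7.6923 → 3161/7.6923 = 410.93 RPM

411 RPM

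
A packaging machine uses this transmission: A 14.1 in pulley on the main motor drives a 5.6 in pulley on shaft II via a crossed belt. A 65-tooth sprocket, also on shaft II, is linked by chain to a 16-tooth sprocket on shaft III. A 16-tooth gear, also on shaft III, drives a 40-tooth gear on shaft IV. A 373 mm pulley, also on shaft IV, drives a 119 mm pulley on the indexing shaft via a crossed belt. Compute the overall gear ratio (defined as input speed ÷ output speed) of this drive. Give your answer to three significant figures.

Each stage contributes driven/driver: belt 5.6/14.1 = 0.39716, chain 16/65 = 0.24615, gear mesh 40/16 = 2.5, belt 119/373 = 0.31903.
Overall: 0.39716 × 0.24615 × 2.5 × 0.31903 = 0.077975.

0.0780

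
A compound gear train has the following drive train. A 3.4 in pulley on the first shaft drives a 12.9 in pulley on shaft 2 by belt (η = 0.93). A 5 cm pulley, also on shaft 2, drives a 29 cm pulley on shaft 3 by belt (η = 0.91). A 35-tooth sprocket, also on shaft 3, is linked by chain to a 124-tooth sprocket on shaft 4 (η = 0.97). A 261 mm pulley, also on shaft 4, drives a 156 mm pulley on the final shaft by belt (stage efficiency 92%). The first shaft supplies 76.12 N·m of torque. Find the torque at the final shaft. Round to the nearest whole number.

2679 N·m

After the belt (12.9/3.4): 76.12 × 3.7941 × 0.93 = 268.59 N·m
After the belt (29/5): 268.59 × 5.8 × 0.91 = 1417.6 N·m
After the chain (124/35): 1417.6 × 3.5429 × 0.97 = 4871.8 N·m
After the belt (156/261): 4871.8 × 0.5977 × 0.92 = 2678.9 N·m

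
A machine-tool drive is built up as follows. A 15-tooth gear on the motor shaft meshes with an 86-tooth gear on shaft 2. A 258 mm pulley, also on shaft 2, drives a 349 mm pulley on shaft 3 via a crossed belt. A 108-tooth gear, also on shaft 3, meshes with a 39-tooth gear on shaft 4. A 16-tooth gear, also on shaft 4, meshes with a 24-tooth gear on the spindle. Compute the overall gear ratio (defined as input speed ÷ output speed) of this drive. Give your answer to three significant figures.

4.20

Each stage contributes driven/driver: gear mesh 86/15 = 5.7333, belt 349/258 = 1.3527, gear mesh 39/108 = 0.36111, gear mesh 24/16 = 1.5.
Overall: 5.7333 × 1.3527 × 0.36111 × 1.5 = 4.2009.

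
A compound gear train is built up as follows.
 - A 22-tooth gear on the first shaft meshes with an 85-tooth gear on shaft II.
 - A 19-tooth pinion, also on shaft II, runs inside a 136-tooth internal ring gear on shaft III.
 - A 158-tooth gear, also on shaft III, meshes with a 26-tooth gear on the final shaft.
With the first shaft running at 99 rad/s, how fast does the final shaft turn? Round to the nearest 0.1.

21.8 rad/s

the first shaft → shaft II (gear mesh, 85/22): 99 ÷ 3.8636 = 25.624 rad/s
shaft II → shaft III (internal gear, 136/19): 25.624 ÷ 7.1579 = 3.5798 rad/s
shaft III → the final shaft (gear mesh, 26/158): 3.5798 ÷ 0.16456 = 21.754 rad/s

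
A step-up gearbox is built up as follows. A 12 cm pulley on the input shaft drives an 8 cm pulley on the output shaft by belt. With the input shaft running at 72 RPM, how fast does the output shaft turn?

108 RPM

belt 8/12 = 0.66667 → 72/0.66667 = 108 RPM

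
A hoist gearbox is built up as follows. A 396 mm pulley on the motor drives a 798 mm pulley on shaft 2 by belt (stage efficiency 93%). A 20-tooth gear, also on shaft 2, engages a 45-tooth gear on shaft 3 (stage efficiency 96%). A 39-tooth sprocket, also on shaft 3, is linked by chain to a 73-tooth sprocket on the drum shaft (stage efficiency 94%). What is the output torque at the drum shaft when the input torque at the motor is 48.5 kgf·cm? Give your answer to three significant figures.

345 kgf·cm

Belt: ratio = 798/396 = 2.0152; torque at shaft 2 = 48.5 × 2.0152 × 0.93 = 90.893 kgf·cm.
Gear mesh: ratio = 45/20 = 2.25; torque at shaft 3 = 90.893 × 2.25 × 0.96 = 196.33 kgf·cm.
Chain: ratio = 73/39 = 1.8718; torque at the drum shaft = 196.33 × 1.8718 × 0.94 = 345.44 kgf·cm.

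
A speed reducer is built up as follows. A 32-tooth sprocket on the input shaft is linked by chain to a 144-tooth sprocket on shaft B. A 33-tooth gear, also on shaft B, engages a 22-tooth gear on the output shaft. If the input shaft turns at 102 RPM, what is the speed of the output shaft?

34 RPM

Chain: ratio = 144/32 = 4.5, so shaft B turns at 102 / 4.5 = 22.667 RPM.
Gear mesh: ratio = 22/33 = 0.66667, so the output shaft turns at 22.667 / 0.66667 = 34 RPM.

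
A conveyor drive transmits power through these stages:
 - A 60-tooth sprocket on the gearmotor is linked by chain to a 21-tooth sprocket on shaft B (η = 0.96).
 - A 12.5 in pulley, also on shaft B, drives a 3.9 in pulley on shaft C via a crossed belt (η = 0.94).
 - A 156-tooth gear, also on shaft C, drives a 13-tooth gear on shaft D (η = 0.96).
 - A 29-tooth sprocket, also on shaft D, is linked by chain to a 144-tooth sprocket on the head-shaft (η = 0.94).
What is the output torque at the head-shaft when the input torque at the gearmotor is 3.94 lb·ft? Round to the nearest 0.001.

chain 21/60 = 0.35 → τ = 3.94·0.35·0.96 = 1.3238 lb·ft
belt 3.9/12.5 = 0.312 → τ = 1.3238·0.312·0.94 = 0.38826 lb·ft
gear mesh 13/156 = 0.083333 → τ = 0.38826·0.083333·0.96 = 0.03106 lb·ft
chain 144/29 = 4.9655 → τ = 0.03106·4.9655·0.94 = 0.14498 lb·ft

0.145 lb·ft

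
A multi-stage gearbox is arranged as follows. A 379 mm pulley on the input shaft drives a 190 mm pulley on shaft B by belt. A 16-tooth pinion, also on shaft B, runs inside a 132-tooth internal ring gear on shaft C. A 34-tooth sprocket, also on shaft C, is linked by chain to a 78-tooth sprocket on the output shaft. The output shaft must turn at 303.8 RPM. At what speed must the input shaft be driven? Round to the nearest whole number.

2883 RPM

Overall ratio R = 0.50132 × 8.25 × 2.2941 = 9.4882.
Required input speed = output speed × R = 303.8 × 9.4882 = 2882.5 RPM.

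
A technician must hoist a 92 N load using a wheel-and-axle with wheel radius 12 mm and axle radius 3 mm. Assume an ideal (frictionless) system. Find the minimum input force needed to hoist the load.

23 N

Wheel-and-axle MA = R/r = 12/3 = 4.
Effort = load / MA = 92 / 4 = 23 N.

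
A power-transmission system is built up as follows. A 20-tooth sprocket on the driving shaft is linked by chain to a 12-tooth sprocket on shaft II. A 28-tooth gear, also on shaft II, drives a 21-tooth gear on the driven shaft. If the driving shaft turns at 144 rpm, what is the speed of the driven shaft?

320 rpm

Chain: ratio = 12/20 = 0.6, so shaft II turns at 144 / 0.6 = 240 rpm.
Gear mesh: ratio = 21/28 = 0.75, so the driven shaft turns at 240 / 0.75 = 320 rpm.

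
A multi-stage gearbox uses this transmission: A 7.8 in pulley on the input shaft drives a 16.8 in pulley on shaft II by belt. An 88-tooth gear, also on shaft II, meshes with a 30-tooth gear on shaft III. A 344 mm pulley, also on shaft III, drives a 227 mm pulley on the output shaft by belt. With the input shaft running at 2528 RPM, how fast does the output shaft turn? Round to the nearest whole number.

belt 16.8/7.8 = 2.1538 → 2528/2.1538 = 1173.7 RPM
gear mesh 30/88 = 0.34091 → 1173.7/0.34091 = 3442.9 RPM
belt 227/344 = 0.65988 → 3442.9/0.65988 = 5217.4 RPM

5217 RPM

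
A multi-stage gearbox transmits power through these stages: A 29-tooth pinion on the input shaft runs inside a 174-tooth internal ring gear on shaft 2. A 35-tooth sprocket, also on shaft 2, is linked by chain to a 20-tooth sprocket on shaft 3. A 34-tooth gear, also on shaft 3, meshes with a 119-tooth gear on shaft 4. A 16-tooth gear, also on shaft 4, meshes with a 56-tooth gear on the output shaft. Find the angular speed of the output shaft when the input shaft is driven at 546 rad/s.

13 rad/s

the input shaft → shaft 2 (internal gear, 174/29): 546 ÷ 6 = 91 rad/s
shaft 2 → shaft 3 (chain, 20/35): 91 ÷ 0.57143 = 159.25 rad/s
shaft 3 → shaft 4 (gear mesh, 119/34): 159.25 ÷ 3.5 = 45.5 rad/s
shaft 4 → the output shaft (gear mesh, 56/16): 45.5 ÷ 3.5 = 13 rad/s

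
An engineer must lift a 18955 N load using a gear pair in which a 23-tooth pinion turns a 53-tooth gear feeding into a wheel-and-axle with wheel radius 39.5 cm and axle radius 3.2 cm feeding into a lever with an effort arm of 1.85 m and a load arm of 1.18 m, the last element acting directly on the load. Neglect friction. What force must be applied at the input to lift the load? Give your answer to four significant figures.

Gear pair MA = 53/23 = 2.3043.
Wheel-and-axle MA = R/r = 39.5/3.2 = 12.344.
Lever MA = effort arm / load arm = 1.85/1.18 = 1.5678.
Combined ideal MA = 2.3043 × 12.344 × 1.5678 = 44.595.
Effort = load / MA = 18955 / 44.595 = 425.05 N.

425.0 N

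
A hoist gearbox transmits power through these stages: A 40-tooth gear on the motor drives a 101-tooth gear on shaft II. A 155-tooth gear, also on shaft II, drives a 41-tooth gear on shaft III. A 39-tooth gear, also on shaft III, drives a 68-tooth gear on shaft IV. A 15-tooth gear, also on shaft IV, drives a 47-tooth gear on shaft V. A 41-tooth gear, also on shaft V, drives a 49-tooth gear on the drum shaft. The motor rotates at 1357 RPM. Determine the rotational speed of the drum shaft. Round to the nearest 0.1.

the motor → shaft II (gear mesh, 101/40): 1357 ÷ 2.525 = 537.43 RPM
shaft II → shaft III (gear mesh, 41/155): 537.43 ÷ 0.26452 = 2031.7 RPM
shaft III → shaft IV (gear mesh, 68/39): 2031.7 ÷ 1.7436 = 1165.3 RPM
shaft IV → shaft V (gear mesh, 47/15): 1165.3 ÷ 3.1333 = 371.89 RPM
shaft V → the drum shaft (gear mesh, 49/41): 371.89 ÷ 1.1951 = 311.17 RPM

311.2 RPM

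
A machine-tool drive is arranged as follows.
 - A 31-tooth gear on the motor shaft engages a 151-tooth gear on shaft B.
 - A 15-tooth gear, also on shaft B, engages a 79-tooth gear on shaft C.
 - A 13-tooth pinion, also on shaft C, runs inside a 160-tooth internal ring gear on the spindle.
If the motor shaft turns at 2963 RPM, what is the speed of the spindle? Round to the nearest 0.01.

Gear mesh: ratio = 151/31 = 4.871, so shaft B turns at 2963 / 4.871 = 608.3 RPM.
Gear mesh: ratio = 79/15 = 5.2667, so shaft C turns at 608.3 / 5.2667 = 115.5 RPM.
Internal gear: ratio = 160/13 = 12.308, so the spindle turns at 115.5 / 12.308 = 9.3843 RPM.

9.38 RPM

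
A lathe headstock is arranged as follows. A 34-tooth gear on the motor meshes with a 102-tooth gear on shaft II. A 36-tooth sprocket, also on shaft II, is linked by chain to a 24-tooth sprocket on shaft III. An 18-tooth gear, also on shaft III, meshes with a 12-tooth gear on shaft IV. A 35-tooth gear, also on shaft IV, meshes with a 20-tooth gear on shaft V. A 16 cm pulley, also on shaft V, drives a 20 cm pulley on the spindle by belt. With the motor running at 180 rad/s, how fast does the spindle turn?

189 rad/s

gear mesh 102/34 = 3 → 180/3 = 60 rad/s
chain 24/36 = 0.66667 → 60/0.66667 = 90 rad/s
gear mesh 12/18 = 0.66667 → 90/0.66667 = 135 rad/s
gear mesh 20/35 = 0.57143 → 135/0.57143 = 236.25 rad/s
belt 20/16 = 1.25 → 236.25/1.25 = 189 rad/s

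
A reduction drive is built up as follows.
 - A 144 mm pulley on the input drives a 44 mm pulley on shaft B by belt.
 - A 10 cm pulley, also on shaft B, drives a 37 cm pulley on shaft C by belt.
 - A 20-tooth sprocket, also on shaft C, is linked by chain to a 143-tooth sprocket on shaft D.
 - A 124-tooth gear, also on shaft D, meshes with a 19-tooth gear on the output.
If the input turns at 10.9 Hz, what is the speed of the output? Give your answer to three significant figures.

8.80 Hz

the input → shaft B (belt, 44/144): 10.9 ÷ 0.30556 = 35.673 Hz
shaft B → shaft C (belt, 37/10): 35.673 ÷ 3.7 = 9.6413 Hz
shaft C → shaft D (chain, 143/20): 9.6413 ÷ 7.15 = 1.3484 Hz
shaft D → the output (gear mesh, 19/124): 1.3484 ÷ 0.15323 = 8.8003 Hz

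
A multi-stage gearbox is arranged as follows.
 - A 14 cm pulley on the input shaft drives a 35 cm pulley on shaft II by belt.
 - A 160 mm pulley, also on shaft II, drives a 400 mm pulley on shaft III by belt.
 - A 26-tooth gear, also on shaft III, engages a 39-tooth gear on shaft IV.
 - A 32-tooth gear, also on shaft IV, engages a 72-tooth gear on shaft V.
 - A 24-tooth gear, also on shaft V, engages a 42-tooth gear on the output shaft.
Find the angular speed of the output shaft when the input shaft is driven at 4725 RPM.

128 RPM

Belt: ratio = 35/14 = 2.5, so shaft II turns at 4725 / 2.5 = 1890 RPM.
Belt: ratio = 400/160 = 2.5, so shaft III turns at 1890 / 2.5 = 756 RPM.
Gear mesh: ratio = 39/26 = 1.5, so shaft IV turns at 756 / 1.5 = 504 RPM.
Gear mesh: ratio = 72/32 = 2.25, so shaft V turns at 504 / 2.25 = 224 RPM.
Gear mesh: ratio = 42/24 = 1.75, so the output shaft turns at 224 / 1.75 = 128 RPM.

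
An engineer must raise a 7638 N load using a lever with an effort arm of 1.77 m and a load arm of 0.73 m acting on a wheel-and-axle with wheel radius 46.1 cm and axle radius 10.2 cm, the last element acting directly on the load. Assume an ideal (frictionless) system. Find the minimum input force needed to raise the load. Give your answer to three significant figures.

697 N

Lever MA = effort arm / load arm = 1.77/0.73 = 2.4247.
Wheel-and-axle MA = R/r = 46.1/10.2 = 4.5196.
Combined ideal MA = 2.4247 × 4.5196 = 10.959.
Effort = load / MA = 7638 / 10.959 = 696.99 N.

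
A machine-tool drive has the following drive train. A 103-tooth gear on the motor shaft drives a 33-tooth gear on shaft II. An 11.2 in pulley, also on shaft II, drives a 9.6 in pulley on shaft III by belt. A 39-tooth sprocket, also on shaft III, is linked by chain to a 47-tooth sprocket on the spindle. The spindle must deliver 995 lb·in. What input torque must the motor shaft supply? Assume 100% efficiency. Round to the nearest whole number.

Overall ratio R = 0.32039 × 0.85714 × 1.2051 = 0.33095.
Input torque = output torque / R = 995 / 0.33095 = 3006.5 lb·in.

3006 lb·in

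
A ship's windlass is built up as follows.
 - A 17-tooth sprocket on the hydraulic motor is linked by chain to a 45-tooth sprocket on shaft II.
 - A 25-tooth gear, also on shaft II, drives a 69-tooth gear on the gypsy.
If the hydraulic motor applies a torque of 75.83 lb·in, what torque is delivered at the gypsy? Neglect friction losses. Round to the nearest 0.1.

554.0 lb·in

Chain: ratio = 45/17 = 2.6471; torque at shaft II = 75.83 × 2.6471 = 200.73 lb·in.
Gear mesh: ratio = 69/25 = 2.76; torque at the gypsy = 200.73 × 2.76 = 554.01 lb·in.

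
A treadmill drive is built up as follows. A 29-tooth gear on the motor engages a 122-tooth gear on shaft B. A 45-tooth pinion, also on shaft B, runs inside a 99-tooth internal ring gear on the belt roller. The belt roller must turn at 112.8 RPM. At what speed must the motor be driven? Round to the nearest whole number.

1044 RPM

Overall ratio R = 4.2069 × 2.2 = 9.2552.
Required input speed = output speed × R = 112.8 × 9.2552 = 1044 RPM.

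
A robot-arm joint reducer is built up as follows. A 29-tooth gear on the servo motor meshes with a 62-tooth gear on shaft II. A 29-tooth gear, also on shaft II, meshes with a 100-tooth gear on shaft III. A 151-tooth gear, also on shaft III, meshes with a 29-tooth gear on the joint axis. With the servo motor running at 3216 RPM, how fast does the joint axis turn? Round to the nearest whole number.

Gear mesh: ratio = 62/29 = 2.1379, so shaft II turns at 3216 / 2.1379 = 1504.3 RPM.
Gear mesh: ratio = 100/29 = 3.4483, so shaft III turns at 1504.3 / 3.4483 = 436.23 RPM.
Gear mesh: ratio = 29/151 = 0.19205, so the joint axis turns at 436.23 / 0.19205 = 2271.4 RPM.

2271 RPM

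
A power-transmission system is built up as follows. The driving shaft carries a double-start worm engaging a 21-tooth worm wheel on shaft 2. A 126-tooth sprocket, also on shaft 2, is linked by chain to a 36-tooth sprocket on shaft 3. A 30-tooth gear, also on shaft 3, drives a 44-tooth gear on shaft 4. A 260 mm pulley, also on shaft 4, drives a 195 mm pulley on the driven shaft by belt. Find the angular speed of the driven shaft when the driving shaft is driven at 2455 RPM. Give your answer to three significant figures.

744 RPM

worm 21/2 = 10.5 → 2455/10.5 = 233.81 RPM
chain 36/126 = 0.28571 → 233.81/0.28571 = 818.33 RPM
gear mesh 44/30 = 1.4667 → 818.33/1.4667 = 557.95 RPM
belt 195/260 = 0.75 → 557.95/0.75 = 743.94 RPM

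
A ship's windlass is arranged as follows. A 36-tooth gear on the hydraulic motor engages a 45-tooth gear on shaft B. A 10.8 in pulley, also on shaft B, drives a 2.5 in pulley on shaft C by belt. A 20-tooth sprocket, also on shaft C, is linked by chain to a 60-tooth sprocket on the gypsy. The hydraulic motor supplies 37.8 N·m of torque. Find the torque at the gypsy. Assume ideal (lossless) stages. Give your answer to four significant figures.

32.81 N·m

gear mesh 45/36 = 1.25 → τ = 37.8·1.25 = 47.25 N·m
belt 2.5/10.8 = 0.23148 → τ = 47.25·0.23148 = 10.937 N·m
chain 60/20 = 3 → τ = 10.937·3 = 32.812 N·m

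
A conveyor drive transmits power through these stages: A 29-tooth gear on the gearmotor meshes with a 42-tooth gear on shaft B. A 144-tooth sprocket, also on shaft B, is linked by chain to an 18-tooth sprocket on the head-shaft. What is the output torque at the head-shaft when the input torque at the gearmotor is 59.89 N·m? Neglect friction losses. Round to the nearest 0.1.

After the gear mesh (42/29): 59.89 × 1.4483 = 86.737 N·m
After the chain (18/144): 86.737 × 0.125 = 10.842 N·m

10.8 N·m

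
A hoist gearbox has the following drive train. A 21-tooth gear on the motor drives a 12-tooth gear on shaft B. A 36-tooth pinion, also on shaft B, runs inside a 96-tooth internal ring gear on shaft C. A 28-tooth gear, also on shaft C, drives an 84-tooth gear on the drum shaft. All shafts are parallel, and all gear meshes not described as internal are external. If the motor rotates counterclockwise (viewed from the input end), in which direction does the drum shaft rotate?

the motor → shaft B: external mesh, 1 reversal → CW.
shaft B → shaft C: internal mesh, same direction → CW.
shaft C → the drum shaft: external mesh, 1 reversal → CCW.
2 reversals in total — an even number — so the drum shaft turns the same way as the motor.

counterclockwise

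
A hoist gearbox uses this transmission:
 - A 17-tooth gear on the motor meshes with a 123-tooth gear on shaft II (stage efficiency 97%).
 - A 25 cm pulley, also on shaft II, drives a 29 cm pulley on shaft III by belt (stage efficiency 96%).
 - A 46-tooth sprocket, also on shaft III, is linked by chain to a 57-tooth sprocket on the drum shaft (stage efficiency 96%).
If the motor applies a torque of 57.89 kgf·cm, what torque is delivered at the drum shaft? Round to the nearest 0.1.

538.2 kgf·cm

gear mesh 123/17 = 7.2353 → τ = 57.89·7.2353·0.97 = 406.29 kgf·cm
belt 29/25 = 1.16 → τ = 406.29·1.16·0.96 = 452.44 kgf·cm
chain 57/46 = 1.2391 → τ = 452.44·1.2391·0.96 = 538.21 kgf·cm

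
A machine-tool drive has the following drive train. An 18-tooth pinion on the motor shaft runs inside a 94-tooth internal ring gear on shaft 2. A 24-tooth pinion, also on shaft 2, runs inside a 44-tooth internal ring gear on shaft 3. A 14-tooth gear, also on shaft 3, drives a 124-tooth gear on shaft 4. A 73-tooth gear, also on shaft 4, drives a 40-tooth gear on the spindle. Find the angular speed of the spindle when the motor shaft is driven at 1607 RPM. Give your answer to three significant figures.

Internal gear: ratio = 94/18 = 5.2222, so shaft 2 turns at 1607 / 5.2222 = 307.72 RPM.
Internal gear: ratio = 44/24 = 1.8333, so shaft 3 turns at 307.72 / 1.8333 = 167.85 RPM.
Gear mesh: ratio = 124/14 = 8.8571, so shaft 4 turns at 167.85 / 8.8571 = 18.951 RPM.
Gear mesh: ratio = 40/73 = 0.54795, so the spindle turns at 18.951 / 0.54795 = 34.585 RPM.

34.6 RPM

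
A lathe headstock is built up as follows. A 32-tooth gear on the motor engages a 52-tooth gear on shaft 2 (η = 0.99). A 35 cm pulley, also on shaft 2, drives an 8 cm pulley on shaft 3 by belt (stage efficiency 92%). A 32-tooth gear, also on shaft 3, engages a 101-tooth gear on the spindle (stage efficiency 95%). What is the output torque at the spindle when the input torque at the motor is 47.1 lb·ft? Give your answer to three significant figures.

After the gear mesh (52/32): 47.1 × 1.625 × 0.99 = 75.772 lb·ft
After the belt (8/35): 75.772 × 0.22857 × 0.92 = 15.934 lb·ft
After the gear mesh (101/32): 15.934 × 3.1562 × 0.95 = 47.776 lb·ft

47.8 lb·ft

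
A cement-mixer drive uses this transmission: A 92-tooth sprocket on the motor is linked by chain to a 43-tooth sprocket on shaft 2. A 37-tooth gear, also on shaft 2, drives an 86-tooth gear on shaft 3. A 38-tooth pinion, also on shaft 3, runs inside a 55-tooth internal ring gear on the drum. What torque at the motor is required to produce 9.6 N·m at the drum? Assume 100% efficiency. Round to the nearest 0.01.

Overall ratio R = 0.46739 × 2.3243 × 1.4474 = 1.5724.
Input torque = output torque / R = 9.6 / 1.5724 = 6.1054 N·m.

6.11 N·m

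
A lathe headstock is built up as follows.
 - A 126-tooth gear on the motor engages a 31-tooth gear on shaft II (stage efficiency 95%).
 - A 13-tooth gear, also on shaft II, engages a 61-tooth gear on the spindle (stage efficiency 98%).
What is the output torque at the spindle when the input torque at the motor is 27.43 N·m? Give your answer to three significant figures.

Gear mesh: ratio = 31/126 = 0.24603; torque at shaft II = 27.43 × 0.24603 × 0.95 = 6.4112 N·m.
Gear mesh: ratio = 61/13 = 4.6923; torque at the spindle = 6.4112 × 4.6923 × 0.98 = 29.482 N·m.

29.5 N·m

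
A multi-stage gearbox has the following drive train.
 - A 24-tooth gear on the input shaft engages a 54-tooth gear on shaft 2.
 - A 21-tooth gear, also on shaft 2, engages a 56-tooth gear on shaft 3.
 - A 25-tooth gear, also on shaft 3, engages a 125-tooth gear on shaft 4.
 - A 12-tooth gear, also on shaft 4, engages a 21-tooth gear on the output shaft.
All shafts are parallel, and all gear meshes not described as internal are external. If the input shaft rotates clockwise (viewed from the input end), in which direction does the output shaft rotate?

the input shaft → shaft 2: external mesh, 1 reversal → CCW.
shaft 2 → shaft 3: external mesh, 1 reversal → CW.
shaft 3 → shaft 4: external mesh, 1 reversal → CCW.
shaft 4 → the output shaft: external mesh, 1 reversal → CW.
4 reversals in total — an even number — so the output shaft turns the same way as the input shaft.

clockwise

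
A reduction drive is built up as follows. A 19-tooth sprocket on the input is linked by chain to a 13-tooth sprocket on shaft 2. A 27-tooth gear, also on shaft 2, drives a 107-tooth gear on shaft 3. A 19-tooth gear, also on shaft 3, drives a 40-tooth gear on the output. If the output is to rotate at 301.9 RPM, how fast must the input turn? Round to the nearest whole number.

1723 RPM

Overall ratio R = 0.68421 × 3.963 × 2.1053 = 5.7084.
Required input speed = output speed × R = 301.9 × 5.7084 = 1723.4 RPM.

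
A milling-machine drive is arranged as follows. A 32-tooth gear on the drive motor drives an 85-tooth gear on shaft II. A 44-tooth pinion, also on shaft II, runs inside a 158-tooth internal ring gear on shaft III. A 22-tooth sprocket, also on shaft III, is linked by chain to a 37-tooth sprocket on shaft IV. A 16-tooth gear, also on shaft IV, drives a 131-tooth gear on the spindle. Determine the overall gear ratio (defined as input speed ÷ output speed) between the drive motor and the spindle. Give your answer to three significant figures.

Each stage contributes driven/driver: gear mesh 85/32 = 2.6562, internal gear 158/44 = 3.5909, chain 37/22 = 1.6818, gear mesh 131/16 = 8.1875.
Overall: 2.6562 × 3.5909 × 1.6818 × 8.1875 = 131.34.

131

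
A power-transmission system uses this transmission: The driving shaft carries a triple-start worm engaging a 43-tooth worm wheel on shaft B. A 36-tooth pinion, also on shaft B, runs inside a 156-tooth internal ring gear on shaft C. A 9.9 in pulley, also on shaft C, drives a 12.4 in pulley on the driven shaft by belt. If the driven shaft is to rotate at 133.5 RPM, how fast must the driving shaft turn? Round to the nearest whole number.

10386 RPM

Overall ratio R = 14.333 × 4.3333 × 1.2525 = 77.796.
Required input speed = output speed × R = 133.5 × 77.796 = 10386 RPM.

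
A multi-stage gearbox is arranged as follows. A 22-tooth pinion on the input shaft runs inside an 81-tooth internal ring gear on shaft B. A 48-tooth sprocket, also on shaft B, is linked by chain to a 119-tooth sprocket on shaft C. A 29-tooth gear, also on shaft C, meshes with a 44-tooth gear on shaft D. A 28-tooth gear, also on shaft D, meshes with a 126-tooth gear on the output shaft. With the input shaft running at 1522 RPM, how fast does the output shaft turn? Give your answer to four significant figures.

Internal gear: ratio = 81/22 = 3.6818, so shaft B turns at 1522 / 3.6818 = 413.38 RPM.
Chain: ratio = 119/48 = 2.4792, so shaft C turns at 413.38 / 2.4792 = 166.74 RPM.
Gear mesh: ratio = 44/29 = 1.5172, so shaft D turns at 166.74 / 1.5172 = 109.9 RPM.
Gear mesh: ratio = 126/28 = 4.5, so the output shaft turns at 109.9 / 4.5 = 24.422 RPM.

24.42 RPM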